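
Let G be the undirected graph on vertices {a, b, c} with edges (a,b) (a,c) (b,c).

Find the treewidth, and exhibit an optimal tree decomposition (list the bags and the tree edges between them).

A single bag containing all 3 vertices is trivially a valid decomposition of width 2. Conversely, {a, b, c} is a clique of size 3, and the vertices of any clique must share a bag in every tree decomposition; so some bag has ≥ 3 vertices and tw(G) ≥ 2. Therefore the treewidth is 2.

Treewidth 2.
One optimal decomposition is:
Bags: B1 = {a, b, c}
Tree: (single bag)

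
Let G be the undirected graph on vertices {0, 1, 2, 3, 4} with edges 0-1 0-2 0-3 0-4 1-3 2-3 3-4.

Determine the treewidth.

2

A width-2 tree decomposition is:
Bags: B1 = {0, 3, 4}  B2 = {0, 2, 3}  B3 = {0, 1, 3}
Tree: B1–B2, B2–B3
Each bag holds 3 vertices, so the decomposition has width 2, which upper-bounds the treewidth. Conversely, {0, 1, 3} is a clique of size 3, and the vertices of any clique must share a bag in every tree decomposition; so some bag has ≥ 3 vertices and tw(G) ≥ 2. Hence tw(G) = 2 exactly.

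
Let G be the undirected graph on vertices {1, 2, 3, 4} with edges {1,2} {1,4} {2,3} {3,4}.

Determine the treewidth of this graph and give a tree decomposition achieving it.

Every bag has size at most 3, so the width is 3 − 1 = 2 and tw(G) ≤ 2. For the lower bound, G contains the cycle 1–4–3–2–1, so G is not a forest; only forests have treewidth ≤ 1, hence tw(G) ≥ 2. The upper and lower bounds meet at 2, so that is the treewidth.

Treewidth 2.
One optimal decomposition is:
Bags: B1 = {1, 3, 4}  B2 = {1, 2, 3}
Tree: B1–B2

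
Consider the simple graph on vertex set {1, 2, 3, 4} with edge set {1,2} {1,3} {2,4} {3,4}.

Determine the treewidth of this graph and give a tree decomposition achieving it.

Treewidth 2.
One such decomposition:
Bags: B1 = {2, 3, 4}  B2 = {1, 2, 3}
Tree: B1–B2

Every bag has size at most 3, so the width is 3 − 1 = 2 and tw(G) ≤ 2. The edges 3–4–2–1–3 form a cycle, so G is not a tree and its treewidth is at least 2. The upper and lower bounds meet at 2, so that is the treewidth.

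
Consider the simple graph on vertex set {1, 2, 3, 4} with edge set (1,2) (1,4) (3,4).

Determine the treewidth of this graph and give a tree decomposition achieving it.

Every bag has size at most 2, so the width is 2 − 1 = 1 and tw(G) ≤ 1. Since G has at least one edge (e.g. 3–4), it is not an edgeless graph, so tw(G) ≥ 1. The upper and lower bounds meet at 1, so that is the treewidth.

Treewidth 1.
One optimal decomposition is:
Bags: B1 = {3, 4}  B2 = {1, 4}  B3 = {1, 2}
Tree: B1–B2, B2–B3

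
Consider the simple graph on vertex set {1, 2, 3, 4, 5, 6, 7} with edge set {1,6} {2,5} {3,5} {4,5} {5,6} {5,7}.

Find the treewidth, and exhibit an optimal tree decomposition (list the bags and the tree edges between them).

Every bag has size at most 2, so the width is 2 − 1 = 1 and tw(G) ≤ 1. Since G has at least one edge (e.g. 5–6), it is not an edgeless graph, so tw(G) ≥ 1. Hence tw(G) = 1 exactly.

Treewidth 1.
One optimal decomposition is:
Bags: B1 = {5, 6}  B2 = {4, 5}  B3 = {5, 7}  B4 = {2, 5}  B5 = {1, 6}  B6 = {3, 5}
Tree: B1–B2, B2–B3, B1–B4, B1–B5, B2–B6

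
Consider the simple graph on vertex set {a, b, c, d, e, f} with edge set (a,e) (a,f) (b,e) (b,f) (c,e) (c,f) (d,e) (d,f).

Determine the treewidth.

2

A width-2 tree decomposition is:
Bags: B1 = {a, e, f}  B2 = {d, e, f}  B3 = {b, e, f}  B4 = {c, e, f}
Tree: B1–B2, B2–B3, B3–B4
Every bag has size at most 3, so the width is 3 − 1 = 2 and tw(G) ≤ 2. Since a–f–d–e–a is a cycle in G, G is not acyclic. Forests are exactly the graphs of treewidth ≤ 1, so tw(G) ≥ 2. The upper and lower bounds meet at 2, so that is the treewidth.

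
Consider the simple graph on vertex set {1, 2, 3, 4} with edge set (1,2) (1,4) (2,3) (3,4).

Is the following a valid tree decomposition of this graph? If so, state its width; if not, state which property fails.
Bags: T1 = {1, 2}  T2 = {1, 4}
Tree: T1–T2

No — vertex 3 appears in no bag.

A tree decomposition must satisfy three properties: every vertex lies in some bag; for every edge, both endpoints lie together in some bag; and for every vertex, the bags containing it form a connected subtree. Here vertex 3 appears in no bag, so the decomposition is invalid.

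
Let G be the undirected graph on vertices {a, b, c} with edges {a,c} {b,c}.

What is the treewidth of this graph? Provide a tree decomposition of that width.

Each bag holds 2 vertices, so the decomposition has width 1, which upper-bounds the treewidth. Since G has at least one edge (e.g. a–c), it is not an edgeless graph, so tw(G) ≥ 1. Therefore the treewidth is 1.

Treewidth 1.
Bags: B1 = {a, c}  B2 = {b, c}
Tree: B1–B2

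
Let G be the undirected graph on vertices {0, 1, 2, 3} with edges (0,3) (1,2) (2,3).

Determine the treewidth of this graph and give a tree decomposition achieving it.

The largest bag has 2 vertices, giving width 1; this decomposition certifies tw(G) ≤ 1. Any graph with an edge has treewidth ≥ 1, and G has the edge 0–3. Combining the bounds, tw(G) = 1.

Treewidth 1.
Bags: B1 = {0, 3}  B2 = {2, 3}  B3 = {1, 2}
Tree: B1–B2, B2–B3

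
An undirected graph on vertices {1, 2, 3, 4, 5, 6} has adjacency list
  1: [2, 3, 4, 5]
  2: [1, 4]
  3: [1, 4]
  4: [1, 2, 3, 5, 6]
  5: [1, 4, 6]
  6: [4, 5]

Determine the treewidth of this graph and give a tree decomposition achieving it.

Every bag has size at most 3, so the width is 3 − 1 = 2 and tw(G) ≤ 2. On the other hand G contains the 3-clique {1, 2, 4}. A clique must lie in a single bag of any decomposition, so no decomposition can have width below 2. Therefore the treewidth is 2.

Treewidth 2.
Bags: B1 = {4, 5, 6}  B2 = {1, 4, 5}  B3 = {1, 2, 4}  B4 = {1, 3, 4}
Tree: B1–B2, B2–B3, B2–B4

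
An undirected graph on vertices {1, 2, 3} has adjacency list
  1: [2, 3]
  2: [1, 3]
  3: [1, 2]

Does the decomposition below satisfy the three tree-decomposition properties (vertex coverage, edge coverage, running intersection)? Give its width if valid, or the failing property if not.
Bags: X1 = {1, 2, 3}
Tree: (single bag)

Checking the three conditions: (i) the bags cover all of {1, 2, 3}; (ii) for each edge, some bag contains both endpoints; (iii) the bags containing any fixed vertex form a subtree. All hold, so the decomposition is valid with width 3 − 1 = 2.

Yes; width 2.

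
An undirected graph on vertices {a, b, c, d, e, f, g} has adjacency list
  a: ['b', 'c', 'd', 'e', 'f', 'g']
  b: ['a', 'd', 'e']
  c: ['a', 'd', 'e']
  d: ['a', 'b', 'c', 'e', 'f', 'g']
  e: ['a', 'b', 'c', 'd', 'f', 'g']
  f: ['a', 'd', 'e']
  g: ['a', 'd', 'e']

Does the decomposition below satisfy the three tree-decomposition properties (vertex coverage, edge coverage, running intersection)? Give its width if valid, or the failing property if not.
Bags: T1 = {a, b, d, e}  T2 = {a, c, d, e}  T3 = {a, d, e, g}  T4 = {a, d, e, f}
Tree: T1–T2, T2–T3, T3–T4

Vertex coverage: the bags together contain {a, b, c, d, e, f, g}, the full vertex set. Edge coverage: each edge of G has both endpoints in at least one bag. Running intersection: for every vertex, the bags containing it form a connected subtree. All three properties hold, so this is a valid tree decomposition of width max|bag| − 1 = 3, and hence tw(G) ≤ 3.

Yes; width 3.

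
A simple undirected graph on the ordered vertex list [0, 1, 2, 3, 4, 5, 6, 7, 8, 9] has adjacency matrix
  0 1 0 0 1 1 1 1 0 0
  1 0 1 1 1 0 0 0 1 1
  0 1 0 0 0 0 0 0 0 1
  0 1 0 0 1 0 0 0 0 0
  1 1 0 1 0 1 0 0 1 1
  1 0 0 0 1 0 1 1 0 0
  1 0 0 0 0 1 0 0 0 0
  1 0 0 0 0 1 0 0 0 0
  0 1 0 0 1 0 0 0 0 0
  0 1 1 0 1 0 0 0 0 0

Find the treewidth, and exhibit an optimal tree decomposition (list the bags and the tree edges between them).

Each bag holds 3 vertices, so the decomposition has width 2, which upper-bounds the treewidth. Conversely, {1, 2, 9} is a clique of size 3, and the vertices of any clique must share a bag in every tree decomposition; so some bag has ≥ 3 vertices and tw(G) ≥ 2. The upper and lower bounds meet at 2, so that is the treewidth.

Treewidth 2.
One optimal decomposition is:
Bags: B1 = {0, 1, 4}  B2 = {0, 4, 5}  B3 = {0, 5, 6}  B4 = {1, 4, 9}  B5 = {0, 5, 7}  B6 = {1, 4, 8}  B7 = {1, 3, 4}  B8 = {1, 2, 9}
Tree: B1–B2, B2–B3, B1–B4, B3–B5, B4–B6, B1–B7, B4–B8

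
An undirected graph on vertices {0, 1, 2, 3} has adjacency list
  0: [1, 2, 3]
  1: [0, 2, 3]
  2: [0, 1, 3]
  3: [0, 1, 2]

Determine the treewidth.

3

A width-3 tree decomposition is:
Bags: B1 = {0, 1, 2, 3}
Tree: (single bag)
With just one bag of size 4, the width is 4 − 1 = 3, so tw(G) ≤ 3. For the lower bound, the 4 vertices {0, 1, 2, 3} are pairwise adjacent, and any tree decomposition puts a clique entirely inside one bag — forcing width ≥ 3. Combining the bounds, tw(G) = 3.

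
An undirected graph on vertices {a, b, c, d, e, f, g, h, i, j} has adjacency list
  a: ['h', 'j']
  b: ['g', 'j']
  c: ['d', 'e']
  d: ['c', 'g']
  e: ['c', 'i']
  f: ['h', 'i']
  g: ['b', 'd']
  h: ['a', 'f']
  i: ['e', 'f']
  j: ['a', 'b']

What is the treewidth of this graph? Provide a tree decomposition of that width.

Treewidth 2.
One such decomposition:
Bags: B1 = {b, d, g}  B2 = {b, d, j}  B3 = {a, d, j}  B4 = {a, d, h}  B5 = {d, f, h}  B6 = {d, f, i}  B7 = {d, e, i}  B8 = {c, d, e}
Tree: B1–B2, B2–B3, B3–B4, B4–B5, B5–B6, B6–B7, B7–B8

The largest bag has 3 vertices, giving width 2; this decomposition certifies tw(G) ≤ 2. For the lower bound, G contains the cycle d–g–b–j–a–h–f–i–e–c–d, so G is not a forest; only forests have treewidth ≤ 1, hence tw(G) ≥ 2. Combining the bounds, tw(G) = 2.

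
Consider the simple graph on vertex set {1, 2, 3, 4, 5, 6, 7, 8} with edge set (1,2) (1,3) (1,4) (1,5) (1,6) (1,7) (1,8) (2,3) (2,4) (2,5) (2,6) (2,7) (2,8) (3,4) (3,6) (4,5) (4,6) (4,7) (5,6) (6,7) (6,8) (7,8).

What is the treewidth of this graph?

A width-4 tree decomposition is:
Bags: B1 = {1, 2, 4, 6, 7}  B2 = {1, 2, 6, 7, 8}  B3 = {1, 2, 3, 4, 6}  B4 = {1, 2, 4, 5, 6}
Tree: B1–B2, B1–B3, B1–B4
The largest bag has 5 vertices, giving width 4; this decomposition certifies tw(G) ≤ 4. On the other hand G contains the 5-clique {1, 2, 6, 7, 8}. A clique must lie in a single bag of any decomposition, so no decomposition can have width below 4. Combining the bounds, tw(G) = 4.

4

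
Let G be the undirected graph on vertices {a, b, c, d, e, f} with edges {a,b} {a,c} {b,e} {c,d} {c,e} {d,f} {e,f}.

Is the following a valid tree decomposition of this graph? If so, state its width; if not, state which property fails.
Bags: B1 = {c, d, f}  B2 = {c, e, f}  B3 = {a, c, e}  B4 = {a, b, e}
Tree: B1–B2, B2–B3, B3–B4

Yes; width 2.

Checking the three conditions: (i) the bags cover all of {a, b, c, d, e, f}; (ii) for each edge, some bag contains both endpoints; (iii) the bags containing any fixed vertex form a subtree. All hold, so the decomposition is valid with width 3 − 1 = 2.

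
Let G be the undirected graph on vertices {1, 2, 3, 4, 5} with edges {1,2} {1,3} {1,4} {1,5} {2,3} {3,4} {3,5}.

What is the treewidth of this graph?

2

A width-2 tree decomposition is:
Bags: B1 = {1, 3, 5}  B2 = {1, 2, 3}  B3 = {1, 3, 4}
Tree: B1–B2, B1–B3
Each bag holds 3 vertices, so the decomposition has width 2, which upper-bounds the treewidth. On the other hand G contains the 3-clique {1, 2, 3}. A clique must lie in a single bag of any decomposition, so no decomposition can have width below 2. Combining the bounds, tw(G) = 2.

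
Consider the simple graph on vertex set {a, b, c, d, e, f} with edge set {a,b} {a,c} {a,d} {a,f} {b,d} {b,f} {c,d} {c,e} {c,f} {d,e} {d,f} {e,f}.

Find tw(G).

A width-3 tree decomposition is:
Bags: B1 = {a, c, d, f}  B2 = {c, d, e, f}  B3 = {a, b, d, f}
Tree: B1–B2, B1–B3
Each bag holds 4 vertices, so the decomposition has width 3, which upper-bounds the treewidth. On the other hand G contains the 4-clique {c, d, e, f}. A clique must lie in a single bag of any decomposition, so no decomposition can have width below 3. Hence tw(G) = 3 exactly.

3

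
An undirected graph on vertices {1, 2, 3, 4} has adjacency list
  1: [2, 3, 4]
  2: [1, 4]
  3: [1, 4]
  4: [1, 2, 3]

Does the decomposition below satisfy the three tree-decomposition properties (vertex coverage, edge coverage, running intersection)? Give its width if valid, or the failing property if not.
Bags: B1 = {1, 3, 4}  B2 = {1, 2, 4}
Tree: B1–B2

Checking the three conditions: (i) the bags cover all of {1, 2, 3, 4}; (ii) for each edge, some bag contains both endpoints; (iii) the bags containing any fixed vertex form a subtree. All hold, so the decomposition is valid with width 3 − 1 = 2.

Yes; width 2.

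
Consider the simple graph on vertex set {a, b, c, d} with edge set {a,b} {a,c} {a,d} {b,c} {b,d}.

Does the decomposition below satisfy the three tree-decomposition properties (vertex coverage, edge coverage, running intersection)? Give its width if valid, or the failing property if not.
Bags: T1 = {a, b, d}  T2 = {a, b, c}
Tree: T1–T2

Every vertex of G appears in some bag (union = {a, b, c, d}); every edge is covered by a bag; and for each vertex v the set of bags containing v is connected in the bag tree. The decomposition is therefore valid. The largest bag has 3 vertices, so the width is 2.

Yes; width 2.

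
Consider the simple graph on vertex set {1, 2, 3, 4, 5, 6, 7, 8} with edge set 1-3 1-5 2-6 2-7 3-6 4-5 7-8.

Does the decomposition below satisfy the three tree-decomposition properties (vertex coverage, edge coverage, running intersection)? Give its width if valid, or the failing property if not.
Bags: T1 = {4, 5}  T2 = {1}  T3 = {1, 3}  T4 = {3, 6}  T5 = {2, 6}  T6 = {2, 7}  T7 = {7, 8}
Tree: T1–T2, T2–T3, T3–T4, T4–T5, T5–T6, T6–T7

No — edge (5,1) lies in no bag.

A tree decomposition must satisfy three properties: every vertex lies in some bag; for every edge, both endpoints lie together in some bag; and for every vertex, the bags containing it form a connected subtree. Here edge (5,1) lies in no bag, so the decomposition is invalid.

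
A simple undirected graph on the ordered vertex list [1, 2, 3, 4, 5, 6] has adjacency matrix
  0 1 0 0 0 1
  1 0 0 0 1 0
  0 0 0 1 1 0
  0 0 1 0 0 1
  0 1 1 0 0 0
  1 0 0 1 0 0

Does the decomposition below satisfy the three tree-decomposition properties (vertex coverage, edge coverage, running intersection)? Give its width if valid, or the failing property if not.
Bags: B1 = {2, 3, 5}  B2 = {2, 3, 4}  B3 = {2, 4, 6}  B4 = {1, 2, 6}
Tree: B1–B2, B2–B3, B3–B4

Every vertex of G appears in some bag (union = {1, 2, 3, 4, 5, 6}); every edge is covered by a bag; and for each vertex v the set of bags containing v is connected in the bag tree. The decomposition is therefore valid. The largest bag has 3 vertices, so the width is 2.

Yes; width 2.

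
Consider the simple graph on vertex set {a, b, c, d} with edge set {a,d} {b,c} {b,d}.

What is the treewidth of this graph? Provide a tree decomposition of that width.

Treewidth 1.
Bags: B1 = {a, d}  B2 = {b, d}  B3 = {b, c}
Tree: B1–B2, B2–B3

Every bag has size at most 2, so the width is 2 − 1 = 1 and tw(G) ≤ 1. G has an edge, so its treewidth is at least 1. Therefore the treewidth is 1.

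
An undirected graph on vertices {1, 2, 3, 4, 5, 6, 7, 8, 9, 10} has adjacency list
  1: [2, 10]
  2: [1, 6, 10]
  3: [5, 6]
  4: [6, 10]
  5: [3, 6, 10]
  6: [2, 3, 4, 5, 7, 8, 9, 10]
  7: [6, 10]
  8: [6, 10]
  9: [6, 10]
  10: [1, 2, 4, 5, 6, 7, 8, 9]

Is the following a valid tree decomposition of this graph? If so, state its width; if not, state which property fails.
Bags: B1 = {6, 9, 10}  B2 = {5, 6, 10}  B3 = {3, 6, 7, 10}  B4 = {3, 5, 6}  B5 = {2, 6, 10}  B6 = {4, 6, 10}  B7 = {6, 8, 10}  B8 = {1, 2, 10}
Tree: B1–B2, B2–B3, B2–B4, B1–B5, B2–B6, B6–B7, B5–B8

A tree decomposition must satisfy three properties: every vertex lies in some bag; for every edge, both endpoints lie together in some bag; and for every vertex, the bags containing it form a connected subtree. Here bags containing vertex 3 are not connected in the tree, so the decomposition is invalid.

No — bags containing vertex 3 are not connected in the tree.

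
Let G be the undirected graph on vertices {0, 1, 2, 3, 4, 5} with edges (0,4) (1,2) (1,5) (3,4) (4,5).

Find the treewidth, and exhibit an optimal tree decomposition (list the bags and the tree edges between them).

The largest bag has 2 vertices, giving width 1; this decomposition certifies tw(G) ≤ 1. Any graph with an edge has treewidth ≥ 1, and G has the edge 4–5. Combining the bounds, tw(G) = 1.

Treewidth 1.
One optimal decomposition is:
Bags: B1 = {4, 5}  B2 = {1, 5}  B3 = {0, 4}  B4 = {1, 2}  B5 = {3, 4}
Tree: B1–B2, B1–B3, B2–B4, B3–B5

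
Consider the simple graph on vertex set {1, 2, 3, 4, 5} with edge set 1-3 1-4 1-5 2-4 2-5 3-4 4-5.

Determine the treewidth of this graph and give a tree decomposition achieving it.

The largest bag has 3 vertices, giving width 2; this decomposition certifies tw(G) ≤ 2. For the lower bound, the 3 vertices {1, 3, 4} are pairwise adjacent, and any tree decomposition puts a clique entirely inside one bag — forcing width ≥ 2. Combining the bounds, tw(G) = 2.

Treewidth 2.
Bags: B1 = {2, 4, 5}  B2 = {1, 4, 5}  B3 = {1, 3, 4}
Tree: B1–B2, B2–B3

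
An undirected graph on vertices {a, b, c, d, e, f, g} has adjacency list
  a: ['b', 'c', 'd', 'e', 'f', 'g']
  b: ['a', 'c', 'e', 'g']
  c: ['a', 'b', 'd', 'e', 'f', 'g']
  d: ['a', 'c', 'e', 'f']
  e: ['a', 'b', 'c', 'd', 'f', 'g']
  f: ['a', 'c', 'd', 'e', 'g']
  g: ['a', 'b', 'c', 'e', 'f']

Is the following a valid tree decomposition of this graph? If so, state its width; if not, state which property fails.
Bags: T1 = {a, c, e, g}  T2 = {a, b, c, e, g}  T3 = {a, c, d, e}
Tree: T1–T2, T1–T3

A tree decomposition must satisfy three properties: every vertex lies in some bag; for every edge, both endpoints lie together in some bag; and for every vertex, the bags containing it form a connected subtree. Here vertex f appears in no bag, so the decomposition is invalid.

No — vertex f appears in no bag.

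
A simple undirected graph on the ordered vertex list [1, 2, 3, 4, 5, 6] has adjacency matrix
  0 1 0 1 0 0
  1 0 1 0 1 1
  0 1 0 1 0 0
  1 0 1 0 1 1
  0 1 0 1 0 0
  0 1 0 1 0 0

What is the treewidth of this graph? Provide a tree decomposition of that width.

Treewidth 2.
One optimal decomposition is:
Bags: B1 = {2, 4, 6}  B2 = {2, 3, 4}  B3 = {2, 4, 5}  B4 = {1, 2, 4}
Tree: B1–B2, B2–B3, B3–B4

Every bag has size at most 3, so the width is 3 − 1 = 2 and tw(G) ≤ 2. The edges 2–6–4–3–2 form a cycle, so G is not a tree and its treewidth is at least 2. Combining the bounds, tw(G) = 2.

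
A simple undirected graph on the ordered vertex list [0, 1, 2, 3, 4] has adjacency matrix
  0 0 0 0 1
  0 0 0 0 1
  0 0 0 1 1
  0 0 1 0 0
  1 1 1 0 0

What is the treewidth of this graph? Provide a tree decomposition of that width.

The largest bag has 2 vertices, giving width 1; this decomposition certifies tw(G) ≤ 1. Since G has at least one edge (e.g. 0–4), it is not an edgeless graph, so tw(G) ≥ 1. Combining the bounds, tw(G) = 1.

Treewidth 1.
One optimal decomposition is:
Bags: B1 = {0, 4}  B2 = {2, 4}  B3 = {2, 3}  B4 = {1, 4}
Tree: B1–B2, B2–B3, B1–B4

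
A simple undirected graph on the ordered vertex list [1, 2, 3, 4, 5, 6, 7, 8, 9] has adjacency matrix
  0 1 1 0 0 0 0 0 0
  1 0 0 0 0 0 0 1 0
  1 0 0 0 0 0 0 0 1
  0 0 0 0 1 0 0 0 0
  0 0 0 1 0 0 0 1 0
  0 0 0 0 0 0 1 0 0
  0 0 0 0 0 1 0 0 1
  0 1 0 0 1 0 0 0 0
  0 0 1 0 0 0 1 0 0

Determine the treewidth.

A width-1 tree decomposition is:
Bags: B1 = {6, 7}  B2 = {7, 9}  B3 = {3, 9}  B4 = {1, 3}  B5 = {1, 2}  B6 = {2, 8}  B7 = {5, 8}  B8 = {4, 5}
Tree: B1–B2, B2–B3, B3–B4, B4–B5, B5–B6, B6–B7, B7–B8
Each bag holds 2 vertices, so the decomposition has width 1, which upper-bounds the treewidth. Any graph with an edge has treewidth ≥ 1, and G has the edge 6–7. Therefore the treewidth is 1.

1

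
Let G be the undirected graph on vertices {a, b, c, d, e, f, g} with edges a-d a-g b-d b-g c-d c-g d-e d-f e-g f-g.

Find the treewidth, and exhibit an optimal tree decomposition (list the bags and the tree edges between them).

Each bag holds 3 vertices, so the decomposition has width 2, which upper-bounds the treewidth. For the lower bound, G contains the cycle g–b–d–f–g, so G is not a forest; only forests have treewidth ≤ 1, hence tw(G) ≥ 2. The upper and lower bounds meet at 2, so that is the treewidth.

Treewidth 2.
Bags: B1 = {b, d, g}  B2 = {d, f, g}  B3 = {d, e, g}  B4 = {a, d, g}  B5 = {c, d, g}
Tree: B1–B2, B2–B3, B3–B4, B4–B5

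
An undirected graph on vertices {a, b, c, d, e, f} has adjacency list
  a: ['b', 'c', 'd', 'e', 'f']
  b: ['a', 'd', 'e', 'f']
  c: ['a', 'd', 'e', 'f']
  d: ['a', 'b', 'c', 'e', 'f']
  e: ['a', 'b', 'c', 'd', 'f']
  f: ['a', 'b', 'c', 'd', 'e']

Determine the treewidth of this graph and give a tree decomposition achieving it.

Treewidth 4.
One optimal decomposition is:
Bags: B1 = {a, b, d, e, f}  B2 = {a, c, d, e, f}
Tree: B1–B2

Every bag has size at most 5, so the width is 5 − 1 = 4 and tw(G) ≤ 4. Conversely, {a, c, d, e, f} is a clique of size 5, and the vertices of any clique must share a bag in every tree decomposition; so some bag has ≥ 5 vertices and tw(G) ≥ 4. Therefore the treewidth is 4.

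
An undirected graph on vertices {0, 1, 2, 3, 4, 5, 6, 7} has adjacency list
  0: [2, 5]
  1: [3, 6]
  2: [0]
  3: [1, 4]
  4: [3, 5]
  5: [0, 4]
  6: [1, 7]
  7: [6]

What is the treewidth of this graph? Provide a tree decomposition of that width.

Each bag holds 2 vertices, so the decomposition has width 1, which upper-bounds the treewidth. Any graph with an edge has treewidth ≥ 1, and G has the edge 7–6. Combining the bounds, tw(G) = 1.

Treewidth 1.
One such decomposition:
Bags: B1 = {6, 7}  B2 = {1, 6}  B3 = {1, 3}  B4 = {3, 4}  B5 = {4, 5}  B6 = {0, 5}  B7 = {0, 2}
Tree: B1–B2, B2–B3, B3–B4, B4–B5, B5–B6, B6–B7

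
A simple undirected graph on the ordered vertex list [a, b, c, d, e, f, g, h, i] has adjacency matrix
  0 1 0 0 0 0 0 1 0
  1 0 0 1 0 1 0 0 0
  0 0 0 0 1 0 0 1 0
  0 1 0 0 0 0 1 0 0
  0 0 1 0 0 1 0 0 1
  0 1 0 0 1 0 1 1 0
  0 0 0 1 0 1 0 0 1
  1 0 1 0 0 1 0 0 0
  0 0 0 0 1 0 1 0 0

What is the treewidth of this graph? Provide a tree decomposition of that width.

Every bag has size at most 4, so the width is 4 − 1 = 3 and tw(G) ≤ 3. For the lower bound: the 4 vertex sets {a,c,h}, {e}, {f}, {b,d,g,i} are disjoint, each induces a connected subgraph, and every pair is joined by at least one edge of G. Contracting each set to a single vertex therefore yields K_{4} as a minor, and since treewidth is minor-monotone, tw(G) ≥ tw(K_{4}) = 3. Combining the bounds, tw(G) = 3.

Treewidth 3.
Bags: B1 = {a, c, e, h}  B2 = {a, e, f, h}  B3 = {a, b, e, f}  B4 = {b, e, f, i}  B5 = {b, f, g, i}  B6 = {b, d, g, i}
Tree: B1–B2, B2–B3, B3–B4, B4–B5, B5–B6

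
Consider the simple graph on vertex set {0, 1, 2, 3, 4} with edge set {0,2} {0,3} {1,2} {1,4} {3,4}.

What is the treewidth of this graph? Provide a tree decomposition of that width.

Every bag has size at most 3, so the width is 3 − 1 = 2 and tw(G) ≤ 2. Since 4–3–0–2–1–4 is a cycle in G, G is not acyclic. Forests are exactly the graphs of treewidth ≤ 1, so tw(G) ≥ 2. Hence tw(G) = 2 exactly.

Treewidth 2.
One such decomposition:
Bags: B1 = {0, 3, 4}  B2 = {0, 2, 4}  B3 = {1, 2, 4}
Tree: B1–B2, B2–B3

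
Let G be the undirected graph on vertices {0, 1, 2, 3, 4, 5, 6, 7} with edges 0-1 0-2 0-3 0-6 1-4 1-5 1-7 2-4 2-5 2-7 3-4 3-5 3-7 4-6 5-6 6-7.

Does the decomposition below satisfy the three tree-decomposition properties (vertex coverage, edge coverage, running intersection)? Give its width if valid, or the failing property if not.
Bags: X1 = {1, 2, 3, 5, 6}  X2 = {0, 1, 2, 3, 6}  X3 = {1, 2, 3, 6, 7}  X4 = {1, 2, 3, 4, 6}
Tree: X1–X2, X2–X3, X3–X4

Yes; width 4.

Vertex coverage: the bags together contain {0, 1, 2, 3, 4, 5, 6, 7}, the full vertex set. Edge coverage: each edge of G has both endpoints in at least one bag. Running intersection: for every vertex, the bags containing it form a connected subtree. All three properties hold, so this is a valid tree decomposition of width max|bag| − 1 = 4, and hence tw(G) ≤ 4.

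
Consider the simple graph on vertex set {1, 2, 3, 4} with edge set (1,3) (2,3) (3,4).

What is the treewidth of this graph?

1

A width-1 tree decomposition is:
Bags: B1 = {3, 4}  B2 = {2, 3}  B3 = {1, 3}
Tree: B1–B2, B1–B3
The largest bag has 2 vertices, giving width 1; this decomposition certifies tw(G) ≤ 1. G has an edge, so its treewidth is at least 1. Therefore the treewidth is 1.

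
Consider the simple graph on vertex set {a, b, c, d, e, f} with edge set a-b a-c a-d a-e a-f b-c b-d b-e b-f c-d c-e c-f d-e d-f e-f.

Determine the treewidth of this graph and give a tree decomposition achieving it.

With just one bag of size 6, the width is 6 − 1 = 5, so tw(G) ≤ 5. On the other hand G contains the 6-clique {a, b, c, d, e, f}. A clique must lie in a single bag of any decomposition, so no decomposition can have width below 5. The upper and lower bounds meet at 5, so that is the treewidth.

Treewidth 5.
One optimal decomposition is:
Bags: B1 = {a, b, c, d, e, f}
Tree: (single bag)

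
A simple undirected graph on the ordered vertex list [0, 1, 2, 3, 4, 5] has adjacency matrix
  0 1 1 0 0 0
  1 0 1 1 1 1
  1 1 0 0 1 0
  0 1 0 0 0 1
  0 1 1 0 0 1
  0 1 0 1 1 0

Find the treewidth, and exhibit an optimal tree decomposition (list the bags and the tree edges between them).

The largest bag has 3 vertices, giving width 2; this decomposition certifies tw(G) ≤ 2. On the other hand G contains the 3-clique {0, 1, 2}. A clique must lie in a single bag of any decomposition, so no decomposition can have width below 2. Combining the bounds, tw(G) = 2.

Treewidth 2.
One optimal decomposition is:
Bags: B1 = {0, 1, 2}  B2 = {1, 2, 4}  B3 = {1, 4, 5}  B4 = {1, 3, 5}
Tree: B1–B2, B2–B3, B3–B4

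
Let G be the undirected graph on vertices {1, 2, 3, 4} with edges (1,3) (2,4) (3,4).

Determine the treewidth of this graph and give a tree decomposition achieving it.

Every bag has size at most 2, so the width is 2 − 1 = 1 and tw(G) ≤ 1. Since G has at least one edge (e.g. 2–4), it is not an edgeless graph, so tw(G) ≥ 1. Combining the bounds, tw(G) = 1.

Treewidth 1.
One optimal decomposition is:
Bags: B1 = {2, 4}  B2 = {3, 4}  B3 = {1, 3}
Tree: B1–B2, B2–B3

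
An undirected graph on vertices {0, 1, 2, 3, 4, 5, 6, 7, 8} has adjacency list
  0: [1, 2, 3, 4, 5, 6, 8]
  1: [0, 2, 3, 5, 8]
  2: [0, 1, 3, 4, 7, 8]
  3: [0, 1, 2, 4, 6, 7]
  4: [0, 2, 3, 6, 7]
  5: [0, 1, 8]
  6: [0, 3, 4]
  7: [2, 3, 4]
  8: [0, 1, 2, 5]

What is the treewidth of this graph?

3

A width-3 tree decomposition is:
Bags: B1 = {0, 2, 3, 4}  B2 = {0, 1, 2, 3}  B3 = {0, 1, 2, 8}  B4 = {0, 3, 4, 6}  B5 = {2, 3, 4, 7}  B6 = {0, 1, 5, 8}
Tree: B1–B2, B2–B3, B1–B4, B1–B5, B3–B6
Every bag has size at most 4, so the width is 4 − 1 = 3 and tw(G) ≤ 3. For the lower bound, the 4 vertices {0, 1, 2, 8} are pairwise adjacent, and any tree decomposition puts a clique entirely inside one bag — forcing width ≥ 3. Combining the bounds, tw(G) = 3.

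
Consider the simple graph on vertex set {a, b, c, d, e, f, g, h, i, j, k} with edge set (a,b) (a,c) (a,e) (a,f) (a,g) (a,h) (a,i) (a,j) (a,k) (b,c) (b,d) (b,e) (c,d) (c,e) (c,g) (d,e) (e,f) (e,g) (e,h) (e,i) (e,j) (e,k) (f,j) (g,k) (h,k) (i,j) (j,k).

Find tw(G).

3

A width-3 tree decomposition is:
Bags: B1 = {a, c, e, g}  B2 = {a, e, g, k}  B3 = {a, b, c, e}  B4 = {a, e, j, k}  B5 = {a, e, i, j}  B6 = {b, c, d, e}  B7 = {a, e, h, k}  B8 = {a, e, f, j}
Tree: B1–B2, B1–B3, B2–B4, B4–B5, B3–B6, B4–B7, B5–B8
The largest bag has 4 vertices, giving width 3; this decomposition certifies tw(G) ≤ 3. On the other hand G contains the 4-clique {b, c, d, e}. A clique must lie in a single bag of any decomposition, so no decomposition can have width below 3. Combining the bounds, tw(G) = 3.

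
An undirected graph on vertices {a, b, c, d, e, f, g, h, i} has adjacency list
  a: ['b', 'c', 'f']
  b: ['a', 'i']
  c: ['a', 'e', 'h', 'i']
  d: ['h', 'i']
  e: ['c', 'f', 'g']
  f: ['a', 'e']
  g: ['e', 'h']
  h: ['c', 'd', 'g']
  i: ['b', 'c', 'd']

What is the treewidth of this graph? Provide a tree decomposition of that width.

Each bag holds 4 vertices, so the decomposition has width 3, which upper-bounds the treewidth. For the lower bound: the 4 vertex sets {b,d,i}, {h}, {c}, {a,e,f,g} are disjoint, each induces a connected subgraph, and every pair is joined by at least one edge of G. Contracting each set to a single vertex therefore yields K_{4} as a minor, and since treewidth is minor-monotone, tw(G) ≥ tw(K_{4}) = 3. Therefore the treewidth is 3.

Treewidth 3.
One optimal decomposition is:
Bags: B1 = {b, d, h, i}  B2 = {b, c, h, i}  B3 = {a, b, c, h}  B4 = {a, c, g, h}  B5 = {a, c, e, g}  B6 = {a, e, f, g}
Tree: B1–B2, B2–B3, B3–B4, B4–B5, B5–B6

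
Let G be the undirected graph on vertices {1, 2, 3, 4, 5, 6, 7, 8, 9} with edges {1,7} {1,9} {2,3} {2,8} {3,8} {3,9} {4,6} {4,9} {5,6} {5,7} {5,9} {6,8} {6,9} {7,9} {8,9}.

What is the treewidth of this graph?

2

A width-2 tree decomposition is:
Bags: B1 = {3, 8, 9}  B2 = {2, 3, 8}  B3 = {6, 8, 9}  B4 = {5, 6, 9}  B5 = {5, 7, 9}  B6 = {1, 7, 9}  B7 = {4, 6, 9}
Tree: B1–B2, B1–B3, B3–B4, B4–B5, B5–B6, B4–B7
The largest bag has 3 vertices, giving width 2; this decomposition certifies tw(G) ≤ 2. On the other hand G contains the 3-clique {1, 7, 9}. A clique must lie in a single bag of any decomposition, so no decomposition can have width below 2. Therefore the treewidth is 2.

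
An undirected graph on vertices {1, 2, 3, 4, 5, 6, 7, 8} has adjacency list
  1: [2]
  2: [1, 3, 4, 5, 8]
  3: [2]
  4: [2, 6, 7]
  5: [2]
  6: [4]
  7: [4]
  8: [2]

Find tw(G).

1

A width-1 tree decomposition is:
Bags: B1 = {2, 8}  B2 = {2, 4}  B3 = {2, 5}  B4 = {1, 2}  B5 = {2, 3}  B6 = {4, 7}  B7 = {4, 6}
Tree: B1–B2, B1–B3, B1–B4, B2–B5, B2–B6, B2–B7
The largest bag has 2 vertices, giving width 1; this decomposition certifies tw(G) ≤ 1. Any graph with an edge has treewidth ≥ 1, and G has the edge 8–2. Therefore the treewidth is 1.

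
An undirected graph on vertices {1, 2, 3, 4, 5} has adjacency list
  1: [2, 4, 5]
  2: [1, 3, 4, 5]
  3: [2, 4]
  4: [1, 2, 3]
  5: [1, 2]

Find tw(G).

2

A width-2 tree decomposition is:
Bags: B1 = {1, 2, 5}  B2 = {1, 2, 4}  B3 = {2, 3, 4}
Tree: B1–B2, B2–B3
Every bag has size at most 3, so the width is 3 − 1 = 2 and tw(G) ≤ 2. On the other hand G contains the 3-clique {1, 2, 4}. A clique must lie in a single bag of any decomposition, so no decomposition can have width below 2. Therefore the treewidth is 2.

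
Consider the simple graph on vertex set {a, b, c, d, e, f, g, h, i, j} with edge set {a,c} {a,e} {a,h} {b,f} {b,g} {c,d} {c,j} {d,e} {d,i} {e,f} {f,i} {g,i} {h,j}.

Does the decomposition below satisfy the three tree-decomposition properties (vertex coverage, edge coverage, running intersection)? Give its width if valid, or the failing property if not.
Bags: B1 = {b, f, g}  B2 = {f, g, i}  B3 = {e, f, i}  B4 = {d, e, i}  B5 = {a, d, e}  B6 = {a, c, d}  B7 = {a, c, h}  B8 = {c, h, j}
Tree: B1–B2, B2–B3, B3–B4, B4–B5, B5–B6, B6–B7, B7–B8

Checking the three conditions: (i) the bags cover all of {a, b, c, d, e, f, g, h, i, j}; (ii) for each edge, some bag contains both endpoints; (iii) the bags containing any fixed vertex form a subtree. All hold, so the decomposition is valid with width 3 − 1 = 2.

Yes; width 2.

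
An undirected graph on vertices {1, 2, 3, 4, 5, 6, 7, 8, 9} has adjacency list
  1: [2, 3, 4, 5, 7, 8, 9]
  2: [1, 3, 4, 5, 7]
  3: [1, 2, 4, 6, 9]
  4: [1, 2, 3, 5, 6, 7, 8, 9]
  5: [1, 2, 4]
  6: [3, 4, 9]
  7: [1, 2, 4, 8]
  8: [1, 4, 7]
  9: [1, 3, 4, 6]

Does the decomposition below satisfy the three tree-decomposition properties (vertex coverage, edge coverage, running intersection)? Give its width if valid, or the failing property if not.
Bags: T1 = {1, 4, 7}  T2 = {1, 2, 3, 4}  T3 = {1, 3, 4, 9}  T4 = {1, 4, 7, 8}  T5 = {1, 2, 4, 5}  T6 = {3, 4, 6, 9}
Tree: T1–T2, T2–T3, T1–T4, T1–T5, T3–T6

No — edge (2,7) lies in no bag.

A tree decomposition must satisfy three properties: every vertex lies in some bag; for every edge, both endpoints lie together in some bag; and for every vertex, the bags containing it form a connected subtree. Here edge (2,7) lies in no bag, so the decomposition is invalid.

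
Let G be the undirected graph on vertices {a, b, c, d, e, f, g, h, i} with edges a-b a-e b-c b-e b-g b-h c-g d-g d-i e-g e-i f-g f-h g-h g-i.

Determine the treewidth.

A width-2 tree decomposition is:
Bags: B1 = {b, e, g}  B2 = {e, g, i}  B3 = {b, g, h}  B4 = {d, g, i}  B5 = {f, g, h}  B6 = {b, c, g}  B7 = {a, b, e}
Tree: B1–B2, B1–B3, B2–B4, B3–B5, B3–B6, B1–B7
The largest bag has 3 vertices, giving width 2; this decomposition certifies tw(G) ≤ 2. For the lower bound, the 3 vertices {d, g, i} are pairwise adjacent, and any tree decomposition puts a clique entirely inside one bag — forcing width ≥ 2. Therefore the treewidth is 2.

2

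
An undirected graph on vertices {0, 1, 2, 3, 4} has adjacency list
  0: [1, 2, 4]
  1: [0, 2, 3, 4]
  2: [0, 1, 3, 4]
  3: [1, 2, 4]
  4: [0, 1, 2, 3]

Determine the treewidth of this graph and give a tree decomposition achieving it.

Each bag holds 4 vertices, so the decomposition has width 3, which upper-bounds the treewidth. For the lower bound, the 4 vertices {0, 1, 2, 4} are pairwise adjacent, and any tree decomposition puts a clique entirely inside one bag — forcing width ≥ 3. The upper and lower bounds meet at 3, so that is the treewidth.

Treewidth 3.
One optimal decomposition is:
Bags: B1 = {1, 2, 3, 4}  B2 = {0, 1, 2, 4}
Tree: B1–B2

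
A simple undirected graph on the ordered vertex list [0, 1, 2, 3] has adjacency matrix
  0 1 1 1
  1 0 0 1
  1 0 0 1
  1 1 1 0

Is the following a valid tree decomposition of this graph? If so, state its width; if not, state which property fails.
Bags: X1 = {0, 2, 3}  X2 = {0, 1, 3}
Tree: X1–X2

Yes; width 2.

Checking the three conditions: (i) the bags cover all of {0, 1, 2, 3}; (ii) for each edge, some bag contains both endpoints; (iii) the bags containing any fixed vertex form a subtree. All hold, so the decomposition is valid with width 3 − 1 = 2.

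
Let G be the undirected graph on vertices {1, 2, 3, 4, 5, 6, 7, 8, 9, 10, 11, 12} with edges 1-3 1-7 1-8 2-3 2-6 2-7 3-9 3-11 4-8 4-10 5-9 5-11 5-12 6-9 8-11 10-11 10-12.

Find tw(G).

3

A width-3 tree decomposition is:
Bags: B1 = {4, 5, 10, 12}  B2 = {4, 5, 10, 11}  B3 = {4, 5, 8, 11}  B4 = {5, 8, 9, 11}  B5 = {3, 8, 9, 11}  B6 = {1, 3, 8, 9}  B7 = {1, 3, 6, 9}  B8 = {1, 2, 3, 6}  B9 = {1, 2, 6, 7}
Tree: B1–B2, B2–B3, B3–B4, B4–B5, B5–B6, B6–B7, B7–B8, B8–B9
The largest bag has 4 vertices, giving width 3; this decomposition certifies tw(G) ≤ 3. For the lower bound: the 4 vertex sets {4,10,12}, {5}, {11}, {1,3,8,9} are disjoint, each induces a connected subgraph, and every pair is joined by at least one edge of G. Contracting each set to a single vertex therefore yields K_{4} as a minor, and since treewidth is minor-monotone, tw(G) ≥ tw(K_{4}) = 3. Therefore the treewidth is 3.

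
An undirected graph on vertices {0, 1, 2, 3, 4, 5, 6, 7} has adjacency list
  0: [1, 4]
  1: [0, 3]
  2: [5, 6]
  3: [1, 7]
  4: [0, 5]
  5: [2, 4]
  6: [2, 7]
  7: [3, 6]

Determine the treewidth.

A width-2 tree decomposition is:
Bags: B1 = {3, 6, 7}  B2 = {1, 3, 6}  B3 = {0, 1, 6}  B4 = {0, 4, 6}  B5 = {4, 5, 6}  B6 = {2, 5, 6}
Tree: B1–B2, B2–B3, B3–B4, B4–B5, B5–B6
The largest bag has 3 vertices, giving width 2; this decomposition certifies tw(G) ≤ 2. For the lower bound, G contains the cycle 6–7–3–1–0–4–5–2–6, so G is not a forest; only forests have treewidth ≤ 1, hence tw(G) ≥ 2. Combining the bounds, tw(G) = 2.

2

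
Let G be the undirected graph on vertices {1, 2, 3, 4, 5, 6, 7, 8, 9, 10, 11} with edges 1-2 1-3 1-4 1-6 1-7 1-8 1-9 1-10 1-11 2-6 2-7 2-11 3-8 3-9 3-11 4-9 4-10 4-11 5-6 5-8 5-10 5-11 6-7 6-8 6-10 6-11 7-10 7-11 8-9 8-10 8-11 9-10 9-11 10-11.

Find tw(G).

A width-4 tree decomposition is:
Bags: B1 = {1, 6, 7, 10, 11}  B2 = {1, 6, 8, 10, 11}  B3 = {1, 8, 9, 10, 11}  B4 = {1, 4, 9, 10, 11}  B5 = {1, 2, 6, 7, 11}  B6 = {5, 6, 8, 10, 11}  B7 = {1, 3, 8, 9, 11}
Tree: B1–B2, B2–B3, B3–B4, B1–B5, B2–B6, B3–B7
Every bag has size at most 5, so the width is 5 − 1 = 4 and tw(G) ≤ 4. Conversely, {1, 8, 9, 10, 11} is a clique of size 5, and the vertices of any clique must share a bag in every tree decomposition; so some bag has ≥ 5 vertices and tw(G) ≥ 4. Hence tw(G) = 4 exactly.

4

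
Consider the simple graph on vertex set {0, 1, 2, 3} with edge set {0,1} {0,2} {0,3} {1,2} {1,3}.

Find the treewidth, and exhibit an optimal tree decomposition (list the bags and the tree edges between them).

Every bag has size at most 3, so the width is 3 − 1 = 2 and tw(G) ≤ 2. On the other hand G contains the 3-clique {0, 1, 2}. A clique must lie in a single bag of any decomposition, so no decomposition can have width below 2. Combining the bounds, tw(G) = 2.

Treewidth 2.
Bags: B1 = {0, 1, 2}  B2 = {0, 1, 3}
Tree: B1–B2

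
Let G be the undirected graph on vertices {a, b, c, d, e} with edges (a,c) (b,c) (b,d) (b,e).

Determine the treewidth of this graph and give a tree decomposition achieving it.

The largest bag has 2 vertices, giving width 1; this decomposition certifies tw(G) ≤ 1. Any graph with an edge has treewidth ≥ 1, and G has the edge c–b. The upper and lower bounds meet at 1, so that is the treewidth.

Treewidth 1.
One such decomposition:
Bags: B1 = {b, c}  B2 = {b, e}  B3 = {b, d}  B4 = {a, c}
Tree: B1–B2, B2–B3, B1–B4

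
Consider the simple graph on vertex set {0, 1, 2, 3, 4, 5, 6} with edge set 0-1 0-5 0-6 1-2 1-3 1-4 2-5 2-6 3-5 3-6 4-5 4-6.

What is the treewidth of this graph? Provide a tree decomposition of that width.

Each bag holds 4 vertices, so the decomposition has width 3, which upper-bounds the treewidth. For the lower bound: the 4 vertex sets {0,1}, {2,5}, {6}, {3} are disjoint, each induces a connected subgraph, and every pair is joined by at least one edge of G. Contracting each set to a single vertex therefore yields K_{4} as a minor, and since treewidth is minor-monotone, tw(G) ≥ tw(K_{4}) = 3. Combining the bounds, tw(G) = 3.

Treewidth 3.
Bags: B1 = {0, 1, 5, 6}  B2 = {1, 2, 5, 6}  B3 = {1, 3, 5, 6}  B4 = {1, 4, 5, 6}
Tree: B1–B2, B2–B3, B3–B4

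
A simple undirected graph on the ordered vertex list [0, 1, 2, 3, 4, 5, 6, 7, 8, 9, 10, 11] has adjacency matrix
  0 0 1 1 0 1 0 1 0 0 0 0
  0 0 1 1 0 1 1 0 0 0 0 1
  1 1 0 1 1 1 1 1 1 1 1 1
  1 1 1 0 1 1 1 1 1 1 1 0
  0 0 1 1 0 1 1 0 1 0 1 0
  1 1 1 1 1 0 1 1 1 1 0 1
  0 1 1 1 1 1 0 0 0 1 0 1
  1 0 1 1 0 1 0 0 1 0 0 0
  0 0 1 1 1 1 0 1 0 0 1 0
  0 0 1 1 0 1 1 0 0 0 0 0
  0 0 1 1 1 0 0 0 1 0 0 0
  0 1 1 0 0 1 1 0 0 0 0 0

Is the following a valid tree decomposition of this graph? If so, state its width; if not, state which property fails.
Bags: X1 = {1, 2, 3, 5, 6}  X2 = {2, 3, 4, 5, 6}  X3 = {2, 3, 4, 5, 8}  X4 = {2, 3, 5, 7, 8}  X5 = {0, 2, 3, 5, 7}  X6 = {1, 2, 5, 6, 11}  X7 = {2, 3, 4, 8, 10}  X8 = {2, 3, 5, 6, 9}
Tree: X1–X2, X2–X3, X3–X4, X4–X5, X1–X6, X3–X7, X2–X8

Yes; width 4.

Vertex coverage: the bags together contain {0, 1, 2, 3, 4, 5, 6, 7, 8, 9, 10, 11}, the full vertex set. Edge coverage: each edge of G has both endpoints in at least one bag. Running intersection: for every vertex, the bags containing it form a connected subtree. All three properties hold, so this is a valid tree decomposition of width max|bag| − 1 = 4, and hence tw(G) ≤ 4.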